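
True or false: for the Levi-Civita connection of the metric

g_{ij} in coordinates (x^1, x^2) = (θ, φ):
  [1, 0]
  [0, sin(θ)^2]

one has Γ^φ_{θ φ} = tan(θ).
Γ^φ_{θ φ} = (1/2) g^{φφ} (∂_θ g_{φφ} + ∂_φ g_{φθ} - ∂_φ g_{θφ}) = (1/2)(1/sin(θ)^2)((sin(2*θ)) + (0) - (0)) = 1/tan(θ)
This differs from the proposed value tan(θ).
False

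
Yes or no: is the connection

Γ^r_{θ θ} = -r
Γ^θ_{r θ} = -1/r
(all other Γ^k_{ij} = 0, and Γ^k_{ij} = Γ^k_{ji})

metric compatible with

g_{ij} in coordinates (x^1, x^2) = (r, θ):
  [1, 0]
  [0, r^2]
Using ∇_k g_{ij} = ∂_k g_{ij} - Γ^m_{ki} g_{mj} - Γ^m_{kj} g_{im}:
∇_θ g_{rθ} = (0) - (-r) - (-r) = 2*r ≠ 0
So the connection is not metric compatible (it is not the Levi-Civita connection).
No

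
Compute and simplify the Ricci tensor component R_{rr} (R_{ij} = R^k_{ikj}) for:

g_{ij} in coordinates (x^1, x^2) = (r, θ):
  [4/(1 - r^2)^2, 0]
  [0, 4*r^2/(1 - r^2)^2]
Non-zero Christoffel symbols (Γ^k_{ij} = Γ^k_{ji}):
Γ^r_{r r} = 2*r/(1 - r^2)
Γ^r_{θ θ} = (r^3 + r)/(r^2 - 1)
Γ^θ_{r θ} = (-r^2 - 1)/(r^3 - r)
R^r_{r r r} = 0 (a repeated index in an antisymmetric pair)
R^θ_{r θ r} = ∂_θ Γ^θ_{r r} - ∂_r Γ^θ_{r θ} + Γ^θ_{θ m} Γ^m_{r r} - Γ^θ_{r m} Γ^m_{r θ}
  = (0) - ((r^4 + 4*r^2 - 1)/(r^3 - r)^2) + (2*(r^2 + 1)/(r^2 - 1)^2) - ((r^2 + 1)^2/(r^3 - r)^2) = -4/(r^2 - 1)^2
R_{rr} = R^r_{r r r} + R^θ_{r θ r} = (0) + (-4/(r^2 - 1)^2) = -4/(r^2 - 1)^2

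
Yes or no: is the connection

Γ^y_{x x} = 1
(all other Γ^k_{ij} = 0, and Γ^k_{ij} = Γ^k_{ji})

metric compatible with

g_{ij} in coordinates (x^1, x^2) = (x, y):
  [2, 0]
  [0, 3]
Using ∇_k g_{ij} = ∂_k g_{ij} - Γ^m_{ki} g_{mj} - Γ^m_{kj} g_{im}:
∇_x g_{xy} = (0) - (3) - (0) = -3 ≠ 0
So the connection is not metric compatible (it is not the Levi-Civita connection).
No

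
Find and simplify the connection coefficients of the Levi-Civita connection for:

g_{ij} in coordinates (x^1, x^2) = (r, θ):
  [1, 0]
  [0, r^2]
Using Γ^k_{ij} = (1/2) g^{km} (∂_i g_{mj} + ∂_j g_{mi} - ∂_m g_{ij}); the metric is diagonal, so only the m = k term contributes.
Non-zero symbols (using the symmetry Γ^k_{ij} = Γ^k_{ji}):
Γ^r_{θ θ} = (1/2) g^{rr} (∂_θ g_{rθ} + ∂_θ g_{rθ} - ∂_r g_{θθ}) = (1/2)(1)((0) + (0) - (2*r)) = -r
Γ^θ_{r θ} = (1/2) g^{θθ} (∂_r g_{θθ} + ∂_θ g_{θr} - ∂_θ g_{rθ}) = (1/2)(1/r^2)((2*r) + (0) - (0)) = 1/r
All other Christoffel symbols are zero.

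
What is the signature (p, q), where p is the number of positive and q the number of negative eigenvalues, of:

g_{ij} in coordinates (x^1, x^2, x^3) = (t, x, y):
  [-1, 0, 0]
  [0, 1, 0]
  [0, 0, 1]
The metric is diagonal, so its eigenvalues are the diagonal entries: -1, 1, 1 (at a generic point, where coordinate-dependent entries are positive).
2 positive, 1 negative.
(2, 1) - Lorentzian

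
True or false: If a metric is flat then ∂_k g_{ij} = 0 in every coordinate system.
Flatness means R^i_{jkl} = 0; the components can still vary, e.g. the flat plane in polar coordinates has g_{θθ} = r^2.
False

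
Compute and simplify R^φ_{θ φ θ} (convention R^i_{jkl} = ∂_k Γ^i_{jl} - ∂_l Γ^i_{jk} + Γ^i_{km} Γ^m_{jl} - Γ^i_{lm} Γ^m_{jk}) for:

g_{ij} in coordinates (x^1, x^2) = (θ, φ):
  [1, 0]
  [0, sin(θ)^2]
Non-zero Christoffel symbols (Γ^k_{ij} = Γ^k_{ji}):
Γ^θ_{φ φ} = -sin(2*θ)/2
Γ^φ_{θ φ} = 1/tan(θ)
R^φ_{θ φ θ} = ∂_φ Γ^φ_{θ θ} - ∂_θ Γ^φ_{θ φ} + Γ^φ_{φ m} Γ^m_{θ θ} - Γ^φ_{θ m} Γ^m_{θ φ}
  = (0) - (-1/sin(θ)^2) + (0) - (1/tan(θ)^2) = 1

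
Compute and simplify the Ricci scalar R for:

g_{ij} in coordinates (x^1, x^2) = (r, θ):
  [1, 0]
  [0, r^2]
Non-zero Christoffel symbols (Γ^k_{ij} = Γ^k_{ji}):
Γ^r_{θ θ} = -r
Γ^θ_{r θ} = 1/r
Ricci tensor (R_{ij} = R^k_{ikj}): R_{rr} = 0, R_{rθ} = 0, R_{θθ} = 0
Inverse metric: g^{rr} = 1, g^{θθ} = 1/r^2
R = g^{ij} R_{ij} = (1)(0) + (1/r^2)(0) = 0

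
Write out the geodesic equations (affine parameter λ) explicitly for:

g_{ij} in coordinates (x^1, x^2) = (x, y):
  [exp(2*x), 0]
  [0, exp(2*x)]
Geodesic equation: d^2x^k/dλ^2 + Γ^k_{ij} (dx^i/dλ)(dx^j/dλ) = 0.
Non-zero Christoffel symbols:
Γ^x_{x x} = 1
Γ^x_{y y} = -1
Γ^y_{x y} = 1
Substituting (the symmetric pair Γ^k_{ij}, Γ^k_{ji} combines into a factor 2):
d^2x/dλ^2 + (dx/dλ)^2 - (dy/dλ)^2 = 0
d^2y/dλ^2 + 2 (dx/dλ)(dy/dλ) = 0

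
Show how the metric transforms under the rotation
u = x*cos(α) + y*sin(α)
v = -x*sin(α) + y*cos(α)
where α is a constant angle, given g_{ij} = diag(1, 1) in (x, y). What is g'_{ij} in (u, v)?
Invert the transformation: x = u*cos(α) - v*sin(α), y = u*sin(α) + v*cos(α)
g'_{ij} = (∂x^k/∂x'^i)(∂x^l/∂x'^j) g_{kl}; with g_{kl} = δ_{kl} this is Σ_k (∂x^k/∂x'^i)(∂x^k/∂x'^j).
Jacobian: ∂x/∂u = cos(α), ∂x/∂v = -sin(α), ∂y/∂u = sin(α), ∂y/∂v = cos(α)
g'_{uu} = (cos(α))(cos(α)) + (sin(α))(sin(α)) = 1
g'_{uv} = (cos(α))(-sin(α)) + (sin(α))(cos(α)) = 0
g'_{vv} = (-sin(α))(-sin(α)) + (cos(α))(cos(α)) = 1
g'_{ij} = diag(1, 1)
The Euclidean metric is invariant under rotations.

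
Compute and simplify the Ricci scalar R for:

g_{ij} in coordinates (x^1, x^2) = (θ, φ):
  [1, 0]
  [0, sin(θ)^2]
Non-zero Christoffel symbols (Γ^k_{ij} = Γ^k_{ji}):
Γ^θ_{φ φ} = -sin(2*θ)/2
Γ^φ_{θ φ} = 1/tan(θ)
Ricci tensor (R_{ij} = R^k_{ikj}): R_{θθ} = 1, R_{θφ} = 0, R_{φφ} = sin(θ)^2
Inverse metric: g^{θθ} = 1, g^{φφ} = 1/sin(θ)^2
R = g^{ij} R_{ij} = (1)(1) + (1/sin(θ)^2)(sin(θ)^2) = 2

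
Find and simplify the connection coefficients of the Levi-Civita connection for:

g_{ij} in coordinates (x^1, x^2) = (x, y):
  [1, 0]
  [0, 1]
Using Γ^k_{ij} = (1/2) g^{km} (∂_i g_{mj} + ∂_j g_{mi} - ∂_m g_{ij}); the metric is diagonal, so only the m = k term contributes.
Every metric component is constant, so all ∂_m g_{ij} = 0 and every Christoffel symbol vanishes.
All Christoffel symbols are zero.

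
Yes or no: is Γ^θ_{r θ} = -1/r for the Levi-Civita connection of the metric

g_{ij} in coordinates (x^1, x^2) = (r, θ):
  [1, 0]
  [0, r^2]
Γ^θ_{r θ} = (1/2) g^{θθ} (∂_r g_{θθ} + ∂_θ g_{θr} - ∂_θ g_{rθ}) = (1/2)(1/r^2)((2*r) + (0) - (0)) = 1/r
This differs from the proposed value -1/r.
No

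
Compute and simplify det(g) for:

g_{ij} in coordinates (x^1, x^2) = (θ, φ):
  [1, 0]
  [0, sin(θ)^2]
For a 2×2 metric: det(g) = g_{11}·g_{22} - g_{12}·g_{21}
= (1)·(sin(θ)^2) - (0)·(0)
= sin(θ)^2 - 0
det(g) = sin(θ)^2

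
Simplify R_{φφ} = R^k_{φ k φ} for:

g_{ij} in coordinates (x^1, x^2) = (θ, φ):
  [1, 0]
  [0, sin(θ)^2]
Non-zero Christoffel symbols (Γ^k_{ij} = Γ^k_{ji}):
Γ^θ_{φ φ} = -sin(2*θ)/2
Γ^φ_{θ φ} = 1/tan(θ)
R^θ_{φ θ φ} = ∂_θ Γ^θ_{φ φ} - ∂_φ Γ^θ_{φ θ} + Γ^θ_{θ m} Γ^m_{φ φ} - Γ^θ_{φ m} Γ^m_{φ θ}
  = (-cos(2*θ)) - (0) + (0) - (-cos(θ)^2) = sin(θ)^2
R^φ_{φ φ φ} = 0 (a repeated index in an antisymmetric pair)
R_{φφ} = R^θ_{φ θ φ} + R^φ_{φ φ φ} = (sin(θ)^2) + (0) = sin(θ)^2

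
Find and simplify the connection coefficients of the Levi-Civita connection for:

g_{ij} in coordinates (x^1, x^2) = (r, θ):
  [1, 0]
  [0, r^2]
Using Γ^k_{ij} = (1/2) g^{km} (∂_i g_{mj} + ∂_j g_{mi} - ∂_m g_{ij}); the metric is diagonal, so only the m = k term contributes.
Non-zero symbols (using the symmetry Γ^k_{ij} = Γ^k_{ji}):
Γ^r_{θ θ} = (1/2) g^{rr} (∂_θ g_{rθ} + ∂_θ g_{rθ} - ∂_r g_{θθ}) = (1/2)(1)((0) + (0) - (2*r)) = -r
Γ^θ_{r θ} = (1/2) g^{θθ} (∂_r g_{θθ} + ∂_θ g_{θr} - ∂_θ g_{rθ}) = (1/2)(1/r^2)((2*r) + (0) - (0)) = 1/r
All other Christoffel symbols are zero.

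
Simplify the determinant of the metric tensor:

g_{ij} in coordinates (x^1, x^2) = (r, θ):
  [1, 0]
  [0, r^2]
For a 2×2 metric: det(g) = g_{11}·g_{22} - g_{12}·g_{21}
= (1)·(r^2) - (0)·(0)
= r^2 - 0
det(g) = r^2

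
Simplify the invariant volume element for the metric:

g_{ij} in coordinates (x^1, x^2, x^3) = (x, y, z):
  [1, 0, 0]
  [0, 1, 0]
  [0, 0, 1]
det(g) = 1
√|det(g)| = 1
Volume element: dV = 1 dx dy dz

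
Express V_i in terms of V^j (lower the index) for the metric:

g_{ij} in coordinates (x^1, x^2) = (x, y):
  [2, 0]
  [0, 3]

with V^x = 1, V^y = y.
V_i = g_{ij} V^j:
V_x = (2)(1) + (0)(y) = 2
V_y = (0)(1) + (3)(y) = 3*y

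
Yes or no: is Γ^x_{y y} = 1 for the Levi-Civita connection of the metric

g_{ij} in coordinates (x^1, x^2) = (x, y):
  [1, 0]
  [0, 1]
Γ^x_{y y} = (1/2) g^{xx} (∂_y g_{xy} + ∂_y g_{xy} - ∂_x g_{yy}) = (1/2)(1)((0) + (0) - (0)) = 0
This differs from the proposed value 1.
No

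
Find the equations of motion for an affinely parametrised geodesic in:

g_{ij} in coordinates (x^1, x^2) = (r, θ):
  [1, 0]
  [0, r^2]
Geodesic equation: d^2x^k/dλ^2 + Γ^k_{ij} (dx^i/dλ)(dx^j/dλ) = 0.
Non-zero Christoffel symbols:
Γ^r_{θ θ} = -r
Γ^θ_{r θ} = 1/r
Substituting (the symmetric pair Γ^k_{ij}, Γ^k_{ji} combines into a factor 2):
d^2r/dλ^2 - r (dθ/dλ)^2 = 0
d^2θ/dλ^2 + (2/r) (dr/dλ)(dθ/dλ) = 0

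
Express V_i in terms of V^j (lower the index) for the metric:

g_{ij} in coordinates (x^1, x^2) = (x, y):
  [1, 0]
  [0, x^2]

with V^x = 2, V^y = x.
V_i = g_{ij} V^j:
V_x = (1)(2) + (0)(x) = 2
V_y = (0)(2) + (x^2)(x) = x^3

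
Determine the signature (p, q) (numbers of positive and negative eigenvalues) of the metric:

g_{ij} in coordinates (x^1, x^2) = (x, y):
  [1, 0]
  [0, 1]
The metric is diagonal, so its eigenvalues are the diagonal entries: 1, 1 (at a generic point, where coordinate-dependent entries are positive).
2 positive, 0 negative.
(2, 0) - Riemannian (positive definite)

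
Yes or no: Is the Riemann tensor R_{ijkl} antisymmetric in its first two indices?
R_{ijkl} = -R_{jikl} (follows from metric compatibility).
Yes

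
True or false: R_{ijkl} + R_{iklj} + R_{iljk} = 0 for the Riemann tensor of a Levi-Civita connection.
This is the first (algebraic) Bianchi identity.
True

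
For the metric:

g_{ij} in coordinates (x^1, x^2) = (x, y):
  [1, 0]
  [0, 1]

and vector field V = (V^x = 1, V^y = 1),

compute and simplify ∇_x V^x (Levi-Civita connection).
All Christoffel symbols are zero.
∇_x V^x = ∂_x V^x + Γ^x_{x j} V^j
  = (0) + (0)(1) + (0)(1)
  = 0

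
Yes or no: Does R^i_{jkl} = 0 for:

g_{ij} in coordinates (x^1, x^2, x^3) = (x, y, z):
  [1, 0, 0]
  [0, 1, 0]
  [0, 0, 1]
All metric components are constant, so every Christoffel symbol vanishes and R^i_{jkl} = 0.
Yes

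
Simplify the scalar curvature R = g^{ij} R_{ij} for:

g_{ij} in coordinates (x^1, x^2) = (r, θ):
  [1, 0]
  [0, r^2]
Non-zero Christoffel symbols (Γ^k_{ij} = Γ^k_{ji}):
Γ^r_{θ θ} = -r
Γ^θ_{r θ} = 1/r
Ricci tensor (R_{ij} = R^k_{ikj}): R_{rr} = 0, R_{rθ} = 0, R_{θθ} = 0
Inverse metric: g^{rr} = 1, g^{θθ} = 1/r^2
R = g^{ij} R_{ij} = (1)(0) + (1/r^2)(0) = 0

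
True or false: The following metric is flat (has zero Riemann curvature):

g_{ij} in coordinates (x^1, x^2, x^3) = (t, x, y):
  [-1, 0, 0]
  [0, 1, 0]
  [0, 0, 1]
All metric components are constant, so every Christoffel symbol vanishes and R^i_{jkl} = 0.
True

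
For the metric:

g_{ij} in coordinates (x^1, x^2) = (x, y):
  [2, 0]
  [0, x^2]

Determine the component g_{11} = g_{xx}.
With x^1 = x, x^2 = y, g_{11} = g_{xx} is the row-1, column-1 entry of the matrix.
g_{11} = 2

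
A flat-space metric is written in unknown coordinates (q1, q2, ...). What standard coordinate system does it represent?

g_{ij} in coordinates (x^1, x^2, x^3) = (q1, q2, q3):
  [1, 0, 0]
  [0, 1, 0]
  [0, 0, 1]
All components are constant and the metric is the identity, i.e. orthonormal rectilinear coordinates.
Cartesian (3D) coordinates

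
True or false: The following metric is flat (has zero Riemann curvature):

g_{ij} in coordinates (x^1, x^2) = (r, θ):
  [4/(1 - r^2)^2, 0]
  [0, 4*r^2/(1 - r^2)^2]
Non-zero Christoffel symbols:
Γ^r_{r r} = 2*r/(1 - r^2)
Γ^r_{θ θ} = (r^3 + r)/(r^2 - 1)
Γ^θ_{r θ} = (-r^2 - 1)/(r^3 - r)
Ricci tensor: R_{rr} = -4/(r^2 - 1)^2, R_{rθ} = 0, R_{θθ} = -4*r^2/(r^2 - 1)^2
The Ricci tensor is non-zero, so the Riemann tensor is non-zero: not flat.
False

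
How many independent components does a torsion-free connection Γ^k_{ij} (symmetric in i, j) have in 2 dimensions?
Γ^k_{ij} has n choices for the upper index and n(n+1)/2 independent symmetric lower index pairs.
Total = 2 × 2×3/2 = 2 × 3 = 6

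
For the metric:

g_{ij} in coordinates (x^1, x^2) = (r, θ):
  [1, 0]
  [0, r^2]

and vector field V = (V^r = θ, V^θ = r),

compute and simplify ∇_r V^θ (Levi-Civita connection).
Non-zero Christoffel symbols:
Γ^r_{θ θ} = -r
Γ^θ_{r θ} = 1/r
∇_r V^θ = ∂_r V^θ + Γ^θ_{r j} V^j
  = (1) + (0)(θ) + (1/r)(r)
  = 2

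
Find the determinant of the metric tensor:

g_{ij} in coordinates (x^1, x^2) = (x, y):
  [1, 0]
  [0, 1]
For a 2×2 metric: det(g) = g_{11}·g_{22} - g_{12}·g_{21}
= (1)·(1) - (0)·(0)
= 1 - 0
det(g) = 1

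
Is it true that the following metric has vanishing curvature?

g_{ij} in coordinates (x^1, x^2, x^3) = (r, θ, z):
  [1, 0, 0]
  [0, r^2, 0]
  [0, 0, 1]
Non-zero Christoffel symbols:
Γ^r_{θ θ} = -r
Γ^θ_{r θ} = 1/r
Ricci tensor: R_{rr} = 0, R_{rθ} = 0, R_{rz} = 0, R_{θθ} = 0, R_{θz} = 0, R_{zz} = 0
All R_{ij} vanish; in 3 dimensions the Riemann tensor is fully determined by the Ricci tensor, so R^i_{jkl} = 0: the metric is flat (curvilinear coordinates on flat space).
Yes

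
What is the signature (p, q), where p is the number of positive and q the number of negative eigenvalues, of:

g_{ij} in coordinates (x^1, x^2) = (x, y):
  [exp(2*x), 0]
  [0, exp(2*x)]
The metric is diagonal, so its eigenvalues are the diagonal entries: exp(2*x), exp(2*x) (at a generic point, where coordinate-dependent entries are positive).
2 positive, 0 negative.
(2, 0) - Riemannian (positive definite)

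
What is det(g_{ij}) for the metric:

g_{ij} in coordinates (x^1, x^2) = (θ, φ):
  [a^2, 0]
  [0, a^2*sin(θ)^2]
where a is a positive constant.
For a 2×2 metric: det(g) = g_{11}·g_{22} - g_{12}·g_{21}
= (a^2)·(a^2*sin(θ)^2) - (0)·(0)
= a^4*sin(θ)^2 - 0
det(g) = a^4*sin(θ)^2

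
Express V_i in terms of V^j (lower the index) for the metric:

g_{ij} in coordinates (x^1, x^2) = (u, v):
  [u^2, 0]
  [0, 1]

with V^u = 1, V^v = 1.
V_i = g_{ij} V^j:
V_u = (u^2)(1) + (0)(1) = u^2
V_v = (0)(1) + (1)(1) = 1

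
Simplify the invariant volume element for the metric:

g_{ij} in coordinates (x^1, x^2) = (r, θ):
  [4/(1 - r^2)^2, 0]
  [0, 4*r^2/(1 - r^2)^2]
det(g) = 16*r^2/(1 - r^2)^4
√|det(g)| = 4*r/(r^2 - 1)^2
Volume element: dV = 4*r/(r^2 - 1)^2 dr dθ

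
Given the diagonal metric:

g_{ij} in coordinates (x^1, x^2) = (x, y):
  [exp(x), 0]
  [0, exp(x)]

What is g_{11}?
With x^1 = x, x^2 = y, g_{11} = g_{xx} is the row-1, column-1 entry of the matrix.
g_{11} = exp(x)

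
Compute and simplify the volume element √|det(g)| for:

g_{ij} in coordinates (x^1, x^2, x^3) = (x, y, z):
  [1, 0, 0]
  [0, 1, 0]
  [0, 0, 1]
det(g) = 1
√|det(g)| = 1
Volume element: dV = 1 dx dy dz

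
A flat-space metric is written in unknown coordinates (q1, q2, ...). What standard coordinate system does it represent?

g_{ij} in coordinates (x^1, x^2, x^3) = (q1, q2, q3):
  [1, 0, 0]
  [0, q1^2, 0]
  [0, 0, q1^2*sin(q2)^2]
The line element ds^2 = dq1^2 + q1^2 dq2^2 + q1^2 sin(q2)^2 dq3^2 is dr^2 + r^2 dθ^2 + r^2 sin(θ)^2 dφ^2 with q1 = r, q2 = θ, q3 = φ.
spherical coordinates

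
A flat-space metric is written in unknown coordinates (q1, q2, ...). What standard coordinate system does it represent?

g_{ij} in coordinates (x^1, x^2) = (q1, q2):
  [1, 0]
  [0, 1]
All components are constant and the metric is the identity, i.e. orthonormal rectilinear coordinates.
Cartesian (2D) coordinates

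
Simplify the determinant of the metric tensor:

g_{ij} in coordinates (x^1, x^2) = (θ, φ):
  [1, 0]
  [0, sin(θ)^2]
For a 2×2 metric: det(g) = g_{11}·g_{22} - g_{12}·g_{21}
= (1)·(sin(θ)^2) - (0)·(0)
= sin(θ)^2 - 0
det(g) = sin(θ)^2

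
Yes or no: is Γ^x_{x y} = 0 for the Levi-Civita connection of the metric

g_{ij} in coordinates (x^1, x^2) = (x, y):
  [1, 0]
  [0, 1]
Γ^x_{x y} = (1/2) g^{xx} (∂_x g_{xy} + ∂_y g_{xx} - ∂_x g_{xy}) = (1/2)(1)((0) + (0) - (0)) = 0
This equals the proposed value 0.
Yes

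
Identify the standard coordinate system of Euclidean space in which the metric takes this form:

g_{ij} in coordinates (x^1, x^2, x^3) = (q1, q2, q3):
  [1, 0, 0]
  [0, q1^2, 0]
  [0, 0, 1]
The line element ds^2 = dq1^2 + q1^2 dq2^2 + dq3^2 is dr^2 + r^2 dθ^2 + dz^2 with q1 = r, q2 = θ, q3 = z.
cylindrical coordinates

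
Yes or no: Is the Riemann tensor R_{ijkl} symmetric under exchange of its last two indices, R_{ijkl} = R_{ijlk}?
It is antisymmetric in the last pair: R_{ijkl} = -R_{ijlk}.
No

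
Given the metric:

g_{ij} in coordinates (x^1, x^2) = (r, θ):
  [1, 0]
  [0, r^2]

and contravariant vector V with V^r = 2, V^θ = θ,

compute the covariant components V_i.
V_i = g_{ij} V^j:
V_r = (1)(2) + (0)(θ) = 2
V_θ = (0)(2) + (r^2)(θ) = r^2*θ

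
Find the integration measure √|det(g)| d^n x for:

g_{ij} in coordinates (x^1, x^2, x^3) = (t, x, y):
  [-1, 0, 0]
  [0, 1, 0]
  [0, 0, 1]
det(g) = -1
√|det(g)| = 1
Volume element: dV = 1 dt dx dy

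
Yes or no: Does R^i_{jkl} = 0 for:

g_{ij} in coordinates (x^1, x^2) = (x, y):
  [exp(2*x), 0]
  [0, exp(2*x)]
Non-zero Christoffel symbols:
Γ^x_{x x} = 1
Γ^x_{y y} = -1
Γ^y_{x y} = 1
Ricci tensor: R_{xx} = 0, R_{xy} = 0, R_{yy} = 0
All R_{ij} vanish; in 2 dimensions the Riemann tensor is fully determined by the Ricci tensor, so R^i_{jkl} = 0: the metric is flat (curvilinear coordinates on flat space).
Yes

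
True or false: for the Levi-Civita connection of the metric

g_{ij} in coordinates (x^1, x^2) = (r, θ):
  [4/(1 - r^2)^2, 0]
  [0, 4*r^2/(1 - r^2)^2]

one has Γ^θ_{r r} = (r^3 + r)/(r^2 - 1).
Γ^θ_{r r} = (1/2) g^{θθ} (∂_r g_{θr} + ∂_r g_{θr} - ∂_θ g_{rr}) = (1/2)((1 - r^2)^2/(4*r^2))((0) + (0) - (0)) = 0
This differs from the proposed value (r^3 + r)/(r^2 - 1).
False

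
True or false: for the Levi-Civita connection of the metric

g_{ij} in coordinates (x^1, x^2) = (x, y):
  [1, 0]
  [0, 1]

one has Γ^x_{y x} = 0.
Γ^x_{y x} = (1/2) g^{xx} (∂_y g_{xx} + ∂_x g_{xy} - ∂_x g_{yx}) = (1/2)(1)((0) + (0) - (0)) = 0
This equals the proposed value 0.
True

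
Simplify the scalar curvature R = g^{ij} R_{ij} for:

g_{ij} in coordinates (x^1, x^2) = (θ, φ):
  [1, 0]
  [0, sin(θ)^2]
Non-zero Christoffel symbols (Γ^k_{ij} = Γ^k_{ji}):
Γ^θ_{φ φ} = -sin(2*θ)/2
Γ^φ_{θ φ} = 1/tan(θ)
Ricci tensor (R_{ij} = R^k_{ikj}): R_{θθ} = 1, R_{θφ} = 0, R_{φφ} = sin(θ)^2
Inverse metric: g^{θθ} = 1, g^{φφ} = 1/sin(θ)^2
R = g^{ij} R_{ij} = (1)(1) + (1/sin(θ)^2)(sin(θ)^2) = 2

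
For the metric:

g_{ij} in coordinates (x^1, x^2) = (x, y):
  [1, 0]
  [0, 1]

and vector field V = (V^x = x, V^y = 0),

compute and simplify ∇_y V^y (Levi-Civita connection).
All Christoffel symbols are zero.
∇_y V^y = ∂_y V^y + Γ^y_{y j} V^j
  = (0) + (0)(x) + (0)(0)
  = 0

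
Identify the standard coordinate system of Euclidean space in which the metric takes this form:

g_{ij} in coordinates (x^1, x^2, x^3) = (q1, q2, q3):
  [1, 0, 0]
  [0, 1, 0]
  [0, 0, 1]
All components are constant and the metric is the identity, i.e. orthonormal rectilinear coordinates.
Cartesian (3D) coordinates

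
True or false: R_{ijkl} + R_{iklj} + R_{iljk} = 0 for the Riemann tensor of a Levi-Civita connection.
This is the first (algebraic) Bianchi identity.
True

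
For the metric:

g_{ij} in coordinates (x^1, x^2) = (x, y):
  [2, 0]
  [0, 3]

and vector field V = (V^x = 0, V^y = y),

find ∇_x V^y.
All Christoffel symbols are zero.
∇_x V^y = ∂_x V^y + Γ^y_{x j} V^j
  = (0) + (0)(0) + (0)(y)
  = 0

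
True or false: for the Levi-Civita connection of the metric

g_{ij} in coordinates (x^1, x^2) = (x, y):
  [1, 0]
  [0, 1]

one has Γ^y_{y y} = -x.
Γ^y_{y y} = (1/2) g^{yy} (∂_y g_{yy} + ∂_y g_{yy} - ∂_y g_{yy}) = (1/2)(1)((0) + (0) - (0)) = 0
This differs from the proposed value -x.
False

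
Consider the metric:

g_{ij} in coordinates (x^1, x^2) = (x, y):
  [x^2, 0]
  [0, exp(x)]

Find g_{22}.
With x^1 = x, x^2 = y, g_{22} = g_{yy} is the row-2, column-2 entry of the matrix.
g_{22} = exp(x)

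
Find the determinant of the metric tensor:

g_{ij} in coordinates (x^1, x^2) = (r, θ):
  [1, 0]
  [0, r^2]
For a 2×2 metric: det(g) = g_{11}·g_{22} - g_{12}·g_{21}
= (1)·(r^2) - (0)·(0)
= r^2 - 0
det(g) = r^2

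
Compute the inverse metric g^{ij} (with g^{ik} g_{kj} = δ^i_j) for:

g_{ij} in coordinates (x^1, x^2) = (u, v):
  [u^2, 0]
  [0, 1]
The metric is diagonal, so g^{ij} is diagonal with entries 1/g_{ii}: diag(1/(u^2), 1).
g^{ij}:
  [1/u^2, 0]
  [0, 1]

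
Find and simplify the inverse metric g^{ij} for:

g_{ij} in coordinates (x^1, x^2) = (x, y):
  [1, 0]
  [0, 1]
The metric is diagonal, so g^{ij} is diagonal with entries 1/g_{ii}: diag(1, 1).
g^{ij}:
  [1, 0]
  [0, 1]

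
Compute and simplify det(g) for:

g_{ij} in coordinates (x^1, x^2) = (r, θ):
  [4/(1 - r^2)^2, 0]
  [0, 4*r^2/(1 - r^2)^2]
For a 2×2 metric: det(g) = g_{11}·g_{22} - g_{12}·g_{21}
= (4/(1 - r^2)^2)·(4*r^2/(1 - r^2)^2) - (0)·(0)
= 16*r^2/(1 - r^2)^4 - 0
det(g) = 16*r^2/(1 - r^2)^4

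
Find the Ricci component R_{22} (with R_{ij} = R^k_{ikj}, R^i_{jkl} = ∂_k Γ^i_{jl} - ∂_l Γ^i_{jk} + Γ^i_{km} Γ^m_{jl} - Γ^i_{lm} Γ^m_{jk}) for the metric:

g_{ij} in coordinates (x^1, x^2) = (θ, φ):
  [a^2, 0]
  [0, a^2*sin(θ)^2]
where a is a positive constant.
Non-zero Christoffel symbols (Γ^k_{ij} = Γ^k_{ji}):
Γ^θ_{φ φ} = -sin(2*θ)/2
Γ^φ_{θ φ} = 1/tan(θ)
R^θ_{φ θ φ} = ∂_θ Γ^θ_{φ φ} - ∂_φ Γ^θ_{φ θ} + Γ^θ_{θ m} Γ^m_{φ φ} - Γ^θ_{φ m} Γ^m_{φ θ}
  = (-cos(2*θ)) - (0) + (0) - (-cos(θ)^2) = sin(θ)^2
R^φ_{φ φ φ} = 0 (a repeated index in an antisymmetric pair)
R_{φφ} = R^θ_{φ θ φ} + R^φ_{φ φ φ} = (sin(θ)^2) + (0) = sin(θ)^2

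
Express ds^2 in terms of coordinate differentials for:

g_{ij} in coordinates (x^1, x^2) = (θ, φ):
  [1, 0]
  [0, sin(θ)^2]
ds^2 = g_{ij} dx^i dx^j; only the non-zero components contribute.
ds^2 = dθ^2 + sin(θ)^2 dφ^2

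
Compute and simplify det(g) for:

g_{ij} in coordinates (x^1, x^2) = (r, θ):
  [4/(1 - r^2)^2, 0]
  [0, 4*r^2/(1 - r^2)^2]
For a 2×2 metric: det(g) = g_{11}·g_{22} - g_{12}·g_{21}
= (4/(1 - r^2)^2)·(4*r^2/(1 - r^2)^2) - (0)·(0)
= 16*r^2/(1 - r^2)^4 - 0
det(g) = 16*r^2/(1 - r^2)^4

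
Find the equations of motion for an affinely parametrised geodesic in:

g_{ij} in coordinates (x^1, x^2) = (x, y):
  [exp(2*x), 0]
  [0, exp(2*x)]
Geodesic equation: d^2x^k/dλ^2 + Γ^k_{ij} (dx^i/dλ)(dx^j/dλ) = 0.
Non-zero Christoffel symbols:
Γ^x_{x x} = 1
Γ^x_{y y} = -1
Γ^y_{x y} = 1
Substituting (the symmetric pair Γ^k_{ij}, Γ^k_{ji} combines into a factor 2):
d^2x/dλ^2 + (dx/dλ)^2 - (dy/dλ)^2 = 0
d^2y/dλ^2 + 2 (dx/dλ)(dy/dλ) = 0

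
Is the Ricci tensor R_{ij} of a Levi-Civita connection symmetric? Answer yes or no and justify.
R_{ij} = R^k_{ikj}; the pair symmetry R_{kilj} = R_{ljki} gives R_{ij} = R_{ji}.
Yes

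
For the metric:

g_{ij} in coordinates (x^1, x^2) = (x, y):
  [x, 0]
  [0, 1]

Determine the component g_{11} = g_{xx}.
With x^1 = x, x^2 = y, g_{11} = g_{xx} is the row-1, column-1 entry of the matrix.
g_{11} = x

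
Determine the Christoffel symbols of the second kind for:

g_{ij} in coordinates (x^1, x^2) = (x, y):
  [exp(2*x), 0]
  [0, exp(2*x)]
Using Γ^k_{ij} = (1/2) g^{km} (∂_i g_{mj} + ∂_j g_{mi} - ∂_m g_{ij}); the metric is diagonal, so only the m = k term contributes.
Non-zero symbols (using the symmetry Γ^k_{ij} = Γ^k_{ji}):
Γ^x_{x x} = (1/2) g^{xx} (∂_x g_{xx} + ∂_x g_{xx} - ∂_x g_{xx}) = (1/2)(exp(-2*x))((2*exp(2*x)) + (2*exp(2*x)) - (2*exp(2*x))) = 1
Γ^x_{y y} = (1/2) g^{xx} (∂_y g_{xy} + ∂_y g_{xy} - ∂_x g_{yy}) = (1/2)(exp(-2*x))((0) + (0) - (2*exp(2*x))) = -1
Γ^y_{x y} = (1/2) g^{yy} (∂_x g_{yy} + ∂_y g_{yx} - ∂_y g_{xy}) = (1/2)(exp(-2*x))((2*exp(2*x)) + (0) - (0)) = 1
All other Christoffel symbols are zero.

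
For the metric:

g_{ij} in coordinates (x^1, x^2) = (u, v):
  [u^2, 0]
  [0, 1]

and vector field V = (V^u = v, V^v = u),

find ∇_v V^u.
Non-zero Christoffel symbols:
Γ^u_{u u} = 1/u
∇_v V^u = ∂_v V^u + Γ^u_{v j} V^j
  = (1) + (0)(v) + (0)(u)
  = 1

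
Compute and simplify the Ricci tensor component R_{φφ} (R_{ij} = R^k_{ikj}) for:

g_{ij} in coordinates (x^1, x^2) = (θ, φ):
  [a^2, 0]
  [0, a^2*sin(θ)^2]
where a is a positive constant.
Non-zero Christoffel symbols (Γ^k_{ij} = Γ^k_{ji}):
Γ^θ_{φ φ} = -sin(2*θ)/2
Γ^φ_{θ φ} = 1/tan(θ)
R^θ_{φ θ φ} = ∂_θ Γ^θ_{φ φ} - ∂_φ Γ^θ_{φ θ} + Γ^θ_{θ m} Γ^m_{φ φ} - Γ^θ_{φ m} Γ^m_{φ θ}
  = (-cos(2*θ)) - (0) + (0) - (-cos(θ)^2) = sin(θ)^2
R^φ_{φ φ φ} = 0 (a repeated index in an antisymmetric pair)
R_{φφ} = R^θ_{φ θ φ} + R^φ_{φ φ φ} = (sin(θ)^2) + (0) = sin(θ)^2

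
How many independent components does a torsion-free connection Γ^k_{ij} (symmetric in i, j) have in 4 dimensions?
Γ^k_{ij} has n choices for the upper index and n(n+1)/2 independent symmetric lower index pairs.
Total = 4 × 4×5/2 = 4 × 10 = 40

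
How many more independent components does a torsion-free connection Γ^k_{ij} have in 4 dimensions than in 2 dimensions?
Independent components in n dimensions: n × n(n+1)/2 = n^2(n+1)/2.
4D: 4 × 10 = 40
2D: 2 × 3 = 6
Difference = 40 - 6 = 34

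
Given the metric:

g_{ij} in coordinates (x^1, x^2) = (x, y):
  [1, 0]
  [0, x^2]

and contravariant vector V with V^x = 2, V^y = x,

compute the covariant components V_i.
V_i = g_{ij} V^j:
V_x = (1)(2) + (0)(x) = 2
V_y = (0)(2) + (x^2)(x) = x^3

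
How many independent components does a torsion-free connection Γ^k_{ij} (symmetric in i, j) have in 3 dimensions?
Γ^k_{ij} has n choices for the upper index and n(n+1)/2 independent symmetric lower index pairs.
Total = 3 × 3×4/2 = 3 × 6 = 18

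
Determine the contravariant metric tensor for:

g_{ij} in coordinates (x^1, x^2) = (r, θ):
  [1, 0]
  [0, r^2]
The metric is diagonal, so g^{ij} is diagonal with entries 1/g_{ii}: diag(1, 1/(r^2)).
g^{ij}:
  [1, 0]
  [0, 1/r^2]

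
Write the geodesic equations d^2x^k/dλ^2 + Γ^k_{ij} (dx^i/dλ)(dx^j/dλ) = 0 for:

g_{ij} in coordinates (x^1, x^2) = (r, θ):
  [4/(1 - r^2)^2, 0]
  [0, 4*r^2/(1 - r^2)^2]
Geodesic equation: d^2x^k/dλ^2 + Γ^k_{ij} (dx^i/dλ)(dx^j/dλ) = 0.
Non-zero Christoffel symbols:
Γ^r_{r r} = 2*r/(1 - r^2)
Γ^r_{θ θ} = (r^3 + r)/(r^2 - 1)
Γ^θ_{r θ} = (-r^2 - 1)/(r^3 - r)
Substituting (the symmetric pair Γ^k_{ij}, Γ^k_{ji} combines into a factor 2):
d^2r/dλ^2 + (2*r/(1 - r^2)) (dr/dλ)^2 + ((r^3 + r)/(r^2 - 1)) (dθ/dλ)^2 = 0
d^2θ/dλ^2 + ((-2*r^2 - 2)/(r^3 - r)) (dr/dλ)(dθ/dλ) = 0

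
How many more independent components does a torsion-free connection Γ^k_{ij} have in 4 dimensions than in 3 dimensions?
Independent components in n dimensions: n × n(n+1)/2 = n^2(n+1)/2.
4D: 4 × 10 = 40
3D: 3 × 6 = 18
Difference = 40 - 18 = 22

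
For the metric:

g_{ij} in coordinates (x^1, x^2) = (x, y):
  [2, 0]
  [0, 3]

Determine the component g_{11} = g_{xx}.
With x^1 = x, x^2 = y, g_{11} = g_{xx} is the row-1, column-1 entry of the matrix.
g_{11} = 2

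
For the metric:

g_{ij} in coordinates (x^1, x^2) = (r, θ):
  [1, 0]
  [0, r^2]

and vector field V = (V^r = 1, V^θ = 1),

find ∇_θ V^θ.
Non-zero Christoffel symbols:
Γ^r_{θ θ} = -r
Γ^θ_{r θ} = 1/r
∇_θ V^θ = ∂_θ V^θ + Γ^θ_{θ j} V^j
  = (0) + (1/r)(1) + (0)(1)
  = 1/r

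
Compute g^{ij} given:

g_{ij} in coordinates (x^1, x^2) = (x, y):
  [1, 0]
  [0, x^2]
The metric is diagonal, so g^{ij} is diagonal with entries 1/g_{ii}: diag(1, 1/(x^2)).
g^{ij}:
  [1, 0]
  [0, 1/x^2]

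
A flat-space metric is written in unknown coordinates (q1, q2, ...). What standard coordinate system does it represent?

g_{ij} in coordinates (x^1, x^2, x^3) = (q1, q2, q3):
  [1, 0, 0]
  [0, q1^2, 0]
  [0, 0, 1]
The line element ds^2 = dq1^2 + q1^2 dq2^2 + dq3^2 is dr^2 + r^2 dθ^2 + dz^2 with q1 = r, q2 = θ, q3 = z.
cylindrical coordinates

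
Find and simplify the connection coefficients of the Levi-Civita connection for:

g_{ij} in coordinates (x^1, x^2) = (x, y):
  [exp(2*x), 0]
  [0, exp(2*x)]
Using Γ^k_{ij} = (1/2) g^{km} (∂_i g_{mj} + ∂_j g_{mi} - ∂_m g_{ij}); the metric is diagonal, so only the m = k term contributes.
Non-zero symbols (using the symmetry Γ^k_{ij} = Γ^k_{ji}):
Γ^x_{x x} = (1/2) g^{xx} (∂_x g_{xx} + ∂_x g_{xx} - ∂_x g_{xx}) = (1/2)(exp(-2*x))((2*exp(2*x)) + (2*exp(2*x)) - (2*exp(2*x))) = 1
Γ^x_{y y} = (1/2) g^{xx} (∂_y g_{xy} + ∂_y g_{xy} - ∂_x g_{yy}) = (1/2)(exp(-2*x))((0) + (0) - (2*exp(2*x))) = -1
Γ^y_{x y} = (1/2) g^{yy} (∂_x g_{yy} + ∂_y g_{yx} - ∂_y g_{xy}) = (1/2)(exp(-2*x))((2*exp(2*x)) + (0) - (0)) = 1
All other Christoffel symbols are zero.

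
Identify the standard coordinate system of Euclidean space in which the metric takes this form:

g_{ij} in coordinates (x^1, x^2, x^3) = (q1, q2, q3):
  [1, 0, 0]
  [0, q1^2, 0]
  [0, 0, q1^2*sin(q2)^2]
The line element ds^2 = dq1^2 + q1^2 dq2^2 + q1^2 sin(q2)^2 dq3^2 is dr^2 + r^2 dθ^2 + r^2 sin(θ)^2 dφ^2 with q1 = r, q2 = θ, q3 = φ.
spherical coordinates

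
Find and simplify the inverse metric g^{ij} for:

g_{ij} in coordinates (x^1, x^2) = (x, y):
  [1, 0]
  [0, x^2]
The metric is diagonal, so g^{ij} is diagonal with entries 1/g_{ii}: diag(1, 1/(x^2)).
g^{ij}:
  [1, 0]
  [0, 1/x^2]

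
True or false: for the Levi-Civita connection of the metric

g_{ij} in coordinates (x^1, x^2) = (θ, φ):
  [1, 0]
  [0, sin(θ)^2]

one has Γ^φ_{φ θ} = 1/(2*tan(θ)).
Γ^φ_{φ θ} = (1/2) g^{φφ} (∂_φ g_{φθ} + ∂_θ g_{φφ} - ∂_φ g_{φθ}) = (1/2)(1/sin(θ)^2)((0) + (sin(2*θ)) - (0)) = 1/tan(θ)
This differs from the proposed value 1/(2*tan(θ)).
False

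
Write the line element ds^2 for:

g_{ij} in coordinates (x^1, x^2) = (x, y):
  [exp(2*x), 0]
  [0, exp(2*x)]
ds^2 = g_{ij} dx^i dx^j; only the non-zero components contribute.
ds^2 = exp(2*x) dx^2 + exp(2*x) dy^2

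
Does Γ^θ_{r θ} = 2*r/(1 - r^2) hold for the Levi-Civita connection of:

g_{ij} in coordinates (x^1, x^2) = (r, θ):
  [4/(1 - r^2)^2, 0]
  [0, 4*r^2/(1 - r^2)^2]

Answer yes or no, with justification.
Γ^θ_{r θ} = (1/2) g^{θθ} (∂_r g_{θθ} + ∂_θ g_{θr} - ∂_θ g_{rθ}) = (1/2)((1 - r^2)^2/(4*r^2))((-8*(r^3 + r)/(r^2 - 1)^3) + (0) - (0)) = (-r^2 - 1)/(r^3 - r)
This differs from the proposed value 2*r/(1 - r^2).
No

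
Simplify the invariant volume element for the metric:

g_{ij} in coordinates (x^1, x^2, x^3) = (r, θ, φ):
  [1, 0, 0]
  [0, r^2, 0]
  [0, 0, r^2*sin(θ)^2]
det(g) = r^4*sin(θ)^2
√|det(g)| = r^2*sin(θ) (taking 0 < θ < π so that |sin(θ)| = sin(θ))
Volume element: dV = r^2*sin(θ) dr dθ dφ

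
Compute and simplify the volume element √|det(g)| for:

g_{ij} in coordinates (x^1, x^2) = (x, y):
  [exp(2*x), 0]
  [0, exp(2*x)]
det(g) = exp(4*x)
√|det(g)| = exp(2*x)
Volume element: dV = exp(2*x) dx dy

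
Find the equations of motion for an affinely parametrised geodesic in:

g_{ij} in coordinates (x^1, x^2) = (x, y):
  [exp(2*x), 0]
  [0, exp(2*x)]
Geodesic equation: d^2x^k/dλ^2 + Γ^k_{ij} (dx^i/dλ)(dx^j/dλ) = 0.
Non-zero Christoffel symbols:
Γ^x_{x x} = 1
Γ^x_{y y} = -1
Γ^y_{x y} = 1
Substituting (the symmetric pair Γ^k_{ij}, Γ^k_{ji} combines into a factor 2):
d^2x/dλ^2 + (dx/dλ)^2 - (dy/dλ)^2 = 0
d^2y/dλ^2 + 2 (dx/dλ)(dy/dλ) = 0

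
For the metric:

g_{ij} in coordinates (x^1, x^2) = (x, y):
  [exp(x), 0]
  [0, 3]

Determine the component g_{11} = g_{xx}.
With x^1 = x, x^2 = y, g_{11} = g_{xx} is the row-1, column-1 entry of the matrix.
g_{11} = exp(x)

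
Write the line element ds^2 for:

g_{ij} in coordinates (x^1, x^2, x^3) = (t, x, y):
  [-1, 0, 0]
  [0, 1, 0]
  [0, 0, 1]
ds^2 = g_{ij} dx^i dx^j; only the non-zero components contribute.
ds^2 = -dt^2 + dx^2 + dy^2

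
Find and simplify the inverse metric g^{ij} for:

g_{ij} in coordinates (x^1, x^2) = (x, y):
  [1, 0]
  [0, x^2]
The metric is diagonal, so g^{ij} is diagonal with entries 1/g_{ii}: diag(1, 1/(x^2)).
g^{ij}:
  [1, 0]
  [0, 1/x^2]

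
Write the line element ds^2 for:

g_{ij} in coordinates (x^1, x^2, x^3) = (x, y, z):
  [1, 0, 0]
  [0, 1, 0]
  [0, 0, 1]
ds^2 = g_{ij} dx^i dx^j; only the non-zero components contribute.
ds^2 = dx^2 + dy^2 + dz^2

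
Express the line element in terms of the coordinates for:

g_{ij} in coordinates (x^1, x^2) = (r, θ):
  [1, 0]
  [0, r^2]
ds^2 = g_{ij} dx^i dx^j; only the non-zero components contribute.
ds^2 = dr^2 + r^2 dθ^2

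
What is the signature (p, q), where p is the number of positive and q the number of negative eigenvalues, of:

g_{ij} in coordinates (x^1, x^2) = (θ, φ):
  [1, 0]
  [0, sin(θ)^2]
The metric is diagonal, so its eigenvalues are the diagonal entries: 1, sin(θ)^2 (at a generic point, where coordinate-dependent entries are positive).
2 positive, 0 negative.
(2, 0) - Riemannian (positive definite)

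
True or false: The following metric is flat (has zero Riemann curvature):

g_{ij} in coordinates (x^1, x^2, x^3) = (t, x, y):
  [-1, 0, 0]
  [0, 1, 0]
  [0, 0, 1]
All metric components are constant, so every Christoffel symbol vanishes and R^i_{jkl} = 0.
True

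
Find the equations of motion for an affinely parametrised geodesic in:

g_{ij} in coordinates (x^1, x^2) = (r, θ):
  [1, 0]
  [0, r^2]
Geodesic equation: d^2x^k/dλ^2 + Γ^k_{ij} (dx^i/dλ)(dx^j/dλ) = 0.
Non-zero Christoffel symbols:
Γ^r_{θ θ} = -r
Γ^θ_{r θ} = 1/r
Substituting (the symmetric pair Γ^k_{ij}, Γ^k_{ji} combines into a factor 2):
d^2r/dλ^2 - r (dθ/dλ)^2 = 0
d^2θ/dλ^2 + (2/r) (dr/dλ)(dθ/dλ) = 0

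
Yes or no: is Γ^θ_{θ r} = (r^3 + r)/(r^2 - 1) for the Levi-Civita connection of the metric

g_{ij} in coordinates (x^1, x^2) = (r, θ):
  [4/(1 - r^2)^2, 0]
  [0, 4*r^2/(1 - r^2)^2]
Γ^θ_{θ r} = (1/2) g^{θθ} (∂_θ g_{θr} + ∂_r g_{θθ} - ∂_θ g_{θr}) = (1/2)((1 - r^2)^2/(4*r^2))((0) + (-8*(r^3 + r)/(r^2 - 1)^3) - (0)) = (-r^2 - 1)/(r^3 - r)
This differs from the proposed value (r^3 + r)/(r^2 - 1).
No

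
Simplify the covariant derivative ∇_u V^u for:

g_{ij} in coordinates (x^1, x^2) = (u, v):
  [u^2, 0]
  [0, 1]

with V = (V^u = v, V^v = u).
Non-zero Christoffel symbols:
Γ^u_{u u} = 1/u
∇_u V^u = ∂_u V^u + Γ^u_{u j} V^j
  = (0) + (1/u)(v) + (0)(u)
  = v/u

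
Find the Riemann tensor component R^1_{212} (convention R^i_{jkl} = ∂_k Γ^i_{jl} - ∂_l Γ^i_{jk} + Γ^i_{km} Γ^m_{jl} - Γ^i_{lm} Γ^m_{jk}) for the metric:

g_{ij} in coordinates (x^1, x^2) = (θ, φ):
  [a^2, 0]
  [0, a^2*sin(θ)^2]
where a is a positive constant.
Non-zero Christoffel symbols (Γ^k_{ij} = Γ^k_{ji}):
Γ^θ_{φ φ} = -sin(2*θ)/2
Γ^φ_{θ φ} = 1/tan(θ)
R^θ_{φ θ φ} = ∂_θ Γ^θ_{φ φ} - ∂_φ Γ^θ_{φ θ} + Γ^θ_{θ m} Γ^m_{φ φ} - Γ^θ_{φ m} Γ^m_{φ θ}
  = (-cos(2*θ)) - (0) + (0) - (-cos(θ)^2) = sin(θ)^2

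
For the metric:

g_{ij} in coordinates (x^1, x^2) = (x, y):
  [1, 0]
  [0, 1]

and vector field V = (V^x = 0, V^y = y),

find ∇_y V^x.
All Christoffel symbols are zero.
∇_y V^x = ∂_y V^x + Γ^x_{y j} V^j
  = (0) + (0)(0) + (0)(y)
  = 0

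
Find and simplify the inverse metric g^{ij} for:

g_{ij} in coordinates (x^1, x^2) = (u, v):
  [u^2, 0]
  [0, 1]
The metric is diagonal, so g^{ij} is diagonal with entries 1/g_{ii}: diag(1/(u^2), 1).
g^{ij}:
  [1/u^2, 0]
  [0, 1]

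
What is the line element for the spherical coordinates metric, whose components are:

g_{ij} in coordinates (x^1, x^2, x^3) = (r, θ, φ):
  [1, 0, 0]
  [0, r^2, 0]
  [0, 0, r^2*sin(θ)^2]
ds^2 = g_{ij} dx^i dx^j; only the non-zero components contribute.
ds^2 = dr^2 + r^2 dθ^2 + r^2*sin(θ)^2 dφ^2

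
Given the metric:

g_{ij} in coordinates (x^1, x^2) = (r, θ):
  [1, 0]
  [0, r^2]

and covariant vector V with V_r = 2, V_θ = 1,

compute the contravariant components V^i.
Inverse metric (diagonal): g^{rr} = 1, g^{θθ} = 1/r^2
V^i = g^{ij} V_j:
V^r = (1)(2) + (0)(1) = 2
V^θ = (0)(2) + (1/r^2)(1) = 1/r^2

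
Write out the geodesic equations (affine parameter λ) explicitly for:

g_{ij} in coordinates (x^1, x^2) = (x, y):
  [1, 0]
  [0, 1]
Geodesic equation: d^2x^k/dλ^2 + Γ^k_{ij} (dx^i/dλ)(dx^j/dλ) = 0.
All Christoffel symbols vanish, so the geodesics are straight lines:
d^2x/dλ^2 = 0
d^2y/dλ^2 = 0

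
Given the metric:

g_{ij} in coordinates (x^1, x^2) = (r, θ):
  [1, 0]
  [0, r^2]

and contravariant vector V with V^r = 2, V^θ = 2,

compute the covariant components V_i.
V_i = g_{ij} V^j:
V_r = (1)(2) + (0)(2) = 2
V_θ = (0)(2) + (r^2)(2) = 2*r^2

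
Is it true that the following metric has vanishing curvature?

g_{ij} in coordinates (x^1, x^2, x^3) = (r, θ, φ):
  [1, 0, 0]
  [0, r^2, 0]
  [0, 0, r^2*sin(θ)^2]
Non-zero Christoffel symbols:
Γ^r_{θ θ} = -r
Γ^r_{φ φ} = -r*sin(θ)^2
Γ^θ_{r θ} = 1/r
Γ^θ_{φ φ} = -sin(2*θ)/2
Γ^φ_{r φ} = 1/r
Γ^φ_{θ φ} = 1/tan(θ)
Ricci tensor: R_{rr} = 0, R_{rθ} = 0, R_{rφ} = 0, R_{θθ} = 0, R_{θφ} = 0, R_{φφ} = 0
All R_{ij} vanish; in 3 dimensions the Riemann tensor is fully determined by the Ricci tensor, so R^i_{jkl} = 0: the metric is flat (curvilinear coordinates on flat space).
Yes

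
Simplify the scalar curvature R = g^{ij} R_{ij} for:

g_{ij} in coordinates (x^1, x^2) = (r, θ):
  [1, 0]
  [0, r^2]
Non-zero Christoffel symbols (Γ^k_{ij} = Γ^k_{ji}):
Γ^r_{θ θ} = -r
Γ^θ_{r θ} = 1/r
Ricci tensor (R_{ij} = R^k_{ikj}): R_{rr} = 0, R_{rθ} = 0, R_{θθ} = 0
Inverse metric: g^{rr} = 1, g^{θθ} = 1/r^2
R = g^{ij} R_{ij} = (1)(0) + (1/r^2)(0) = 0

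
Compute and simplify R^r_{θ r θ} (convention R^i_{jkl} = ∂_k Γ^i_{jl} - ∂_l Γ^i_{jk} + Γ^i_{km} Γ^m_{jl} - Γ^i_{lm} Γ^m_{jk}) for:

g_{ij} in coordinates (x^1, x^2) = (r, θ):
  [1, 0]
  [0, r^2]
Non-zero Christoffel symbols (Γ^k_{ij} = Γ^k_{ji}):
Γ^r_{θ θ} = -r
Γ^θ_{r θ} = 1/r
R^r_{θ r θ} = ∂_r Γ^r_{θ θ} - ∂_θ Γ^r_{θ r} + Γ^r_{r m} Γ^m_{θ θ} - Γ^r_{θ m} Γ^m_{θ r}
  = (-1) - (0) + (0) - (-1) = 0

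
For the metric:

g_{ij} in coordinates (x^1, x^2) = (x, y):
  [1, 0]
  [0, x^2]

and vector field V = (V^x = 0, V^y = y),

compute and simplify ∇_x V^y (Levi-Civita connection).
Non-zero Christoffel symbols:
Γ^x_{y y} = -x
Γ^y_{x y} = 1/x
∇_x V^y = ∂_x V^y + Γ^y_{x j} V^j
  = (0) + (0)(0) + (1/x)(y)
  = y/x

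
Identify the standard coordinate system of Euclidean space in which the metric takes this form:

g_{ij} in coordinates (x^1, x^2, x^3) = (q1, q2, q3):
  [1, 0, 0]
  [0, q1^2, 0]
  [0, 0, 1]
The line element ds^2 = dq1^2 + q1^2 dq2^2 + dq3^2 is dr^2 + r^2 dθ^2 + dz^2 with q1 = r, q2 = θ, q3 = z.
cylindrical coordinates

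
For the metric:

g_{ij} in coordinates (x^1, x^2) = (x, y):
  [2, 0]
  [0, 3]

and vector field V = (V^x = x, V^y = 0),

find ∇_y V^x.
All Christoffel symbols are zero.
∇_y V^x = ∂_y V^x + Γ^x_{y j} V^j
  = (0) + (0)(x) + (0)(0)
  = 0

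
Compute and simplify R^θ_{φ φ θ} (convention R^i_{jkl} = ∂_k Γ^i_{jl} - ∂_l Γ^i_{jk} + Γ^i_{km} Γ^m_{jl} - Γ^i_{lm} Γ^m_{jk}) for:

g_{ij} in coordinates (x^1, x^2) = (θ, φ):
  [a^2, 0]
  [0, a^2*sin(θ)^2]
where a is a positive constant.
Non-zero Christoffel symbols (Γ^k_{ij} = Γ^k_{ji}):
Γ^θ_{φ φ} = -sin(2*θ)/2
Γ^φ_{θ φ} = 1/tan(θ)
R^θ_{φ φ θ} = ∂_φ Γ^θ_{φ θ} - ∂_θ Γ^θ_{φ φ} + Γ^θ_{φ m} Γ^m_{φ θ} - Γ^θ_{θ m} Γ^m_{φ φ}
  = (0) - (-cos(2*θ)) + (-cos(θ)^2) - (0) = -sin(θ)^2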